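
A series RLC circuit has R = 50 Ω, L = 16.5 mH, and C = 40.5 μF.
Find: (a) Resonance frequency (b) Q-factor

Step 1 — Resonance condition Im(Z)=0 gives ω₀ = 1/√(LC).
Step 2 — ω₀ = 1/√(0.0165·4.05e-05) = 1223 rad/s.
Step 3 — f₀ = ω₀/(2π) = 194.7 Hz.
Step 4 — Series Q: Q = ω₀L/R = 1223·0.0165/50 = 0.4037.

(a) f₀ = 194.7 Hz  (b) Q = 0.4037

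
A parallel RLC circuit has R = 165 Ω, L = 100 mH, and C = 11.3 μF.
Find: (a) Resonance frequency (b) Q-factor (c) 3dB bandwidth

Step 1 — Resonance: ω₀ = 1/√(LC) = 1/√(0.1·1.13e-05) = 940.7 rad/s.
Step 2 — f₀ = ω₀/(2π) = 149.7 Hz.
Step 3 — Parallel Q: Q = R/(ω₀L) = 165/(940.7·0.1) = 1.754.
Step 4 — Bandwidth: Δω = ω₀/Q = 536.3 rad/s; BW = Δω/(2π) = 85.36 Hz.

(a) f₀ = 149.7 Hz  (b) Q = 1.754  (c) BW = 85.36 Hz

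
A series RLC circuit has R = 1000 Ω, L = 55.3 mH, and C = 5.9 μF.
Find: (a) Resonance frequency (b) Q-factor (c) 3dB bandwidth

Step 1 — Resonance: ω₀ = 1/√(LC) = 1/√(0.0553·5.9e-06) = 1751 rad/s.
Step 2 — f₀ = ω₀/(2π) = 278.6 Hz.
Step 3 — Series Q: Q = ω₀L/R = 1751·0.0553/1000 = 0.09681.
Step 4 — Bandwidth: Δω = ω₀/Q = 1.808e+04 rad/s; BW = Δω/(2π) = 2878 Hz.

(a) f₀ = 278.6 Hz  (b) Q = 0.09681  (c) BW = 2878 Hz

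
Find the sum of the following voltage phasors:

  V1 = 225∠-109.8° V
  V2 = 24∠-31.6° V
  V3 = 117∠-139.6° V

Step 1 — Convert each phasor to rectangular form:
  V1 = 225·(cos(-109.8°) + j·sin(-109.8°)) = -76.22 - j211.7 V
  V2 = 24·(cos(-31.6°) + j·sin(-31.6°)) = 20.44 - j12.58 V
  V3 = 117·(cos(-139.6°) + j·sin(-139.6°)) = -89.1 - j75.83 V
Step 2 — Sum components: V_total = -144.9 - j300.1 V.
Step 3 — Convert to polar: |V_total| = 333.2 V, ∠V_total = -115.8°.

V_total = 333.2∠-115.8° V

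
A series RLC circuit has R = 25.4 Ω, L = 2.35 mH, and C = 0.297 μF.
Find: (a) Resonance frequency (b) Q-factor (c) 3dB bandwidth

Step 1 — Resonance condition Im(Z)=0 gives ω₀ = 1/√(LC).
Step 2 — ω₀ = 1/√(0.00235·2.97e-07) = 3.785e+04 rad/s.
Step 3 — f₀ = ω₀/(2π) = 6024 Hz.
Step 4 — Series Q: Q = ω₀L/R = 3.785e+04·0.00235/25.4 = 3.502.
Step 5 — 3dB bandwidth: Δω = ω₀/Q = 1.081e+04 rad/s; BW = Δω/(2π) = 1720 Hz.

(a) f₀ = 6024 Hz  (b) Q = 3.502  (c) BW = 1720 Hz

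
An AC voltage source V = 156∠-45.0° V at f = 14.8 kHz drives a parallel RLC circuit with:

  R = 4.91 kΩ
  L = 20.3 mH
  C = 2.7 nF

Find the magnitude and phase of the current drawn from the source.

Step 1 — Angular frequency: ω = 2π·f = 2π·1.48e+04 = 9.299e+04 rad/s.
Step 2 — Component impedances:
  R: Z = R = 4910 Ω
  L: Z = jωL = j·9.299e+04·0.0203 = 0 + j1888 Ω
  C: Z = 1/(jωC) = -j/(ω·C) = 0 - j3983 Ω
Step 3 — Parallel combination: 1/Z_total = 1/R + 1/L + 1/C; Z_total = 1710 + j2339 Ω = 2897∠53.8° Ω.
Step 4 — Source phasor: V = 156∠-45.0° V = 110.3 - j110.3 V.
Step 5 — Ohm's law: I = V / Z_total = (110.3 - j110.3) / (1710 + j2339) = -0.008273 - j0.05321 A.
Step 6 — Convert to polar: |I| = 0.05384 A, ∠I = -98.8°.

I = 0.05384∠-98.8° A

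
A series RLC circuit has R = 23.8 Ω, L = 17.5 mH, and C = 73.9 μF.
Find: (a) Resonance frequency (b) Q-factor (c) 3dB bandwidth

Step 1 — Resonance condition Im(Z)=0 gives ω₀ = 1/√(LC).
Step 2 — ω₀ = 1/√(0.0175·7.39e-05) = 879.3 rad/s.
Step 3 — f₀ = ω₀/(2π) = 140 Hz.
Step 4 — Series Q: Q = ω₀L/R = 879.3·0.0175/23.8 = 0.6466.
Step 5 — 3dB bandwidth: Δω = ω₀/Q = 1360 rad/s; BW = Δω/(2π) = 216.5 Hz.

(a) f₀ = 140 Hz  (b) Q = 0.6466  (c) BW = 216.5 Hz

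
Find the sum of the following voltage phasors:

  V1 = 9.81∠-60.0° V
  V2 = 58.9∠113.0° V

Step 1 — Convert each phasor to rectangular form:
  V1 = 9.81·(cos(-60.0°) + j·sin(-60.0°)) = 4.905 - j8.496 V
  V2 = 58.9·(cos(113.0°) + j·sin(113.0°)) = -23.01 + j54.22 V
Step 2 — Sum components: V_total = -18.11 + j45.72 V.
Step 3 — Convert to polar: |V_total| = 49.18 V, ∠V_total = 111.6°.

V_total = 49.18∠111.6° V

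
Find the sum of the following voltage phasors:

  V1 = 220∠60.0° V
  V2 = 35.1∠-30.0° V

Step 1 — Convert each phasor to rectangular form:
  V1 = 220·(cos(60.0°) + j·sin(60.0°)) = 110 + j190.5 V
  V2 = 35.1·(cos(-30.0°) + j·sin(-30.0°)) = 30.4 - j17.55 V
Step 2 — Sum components: V_total = 140.4 + j173 V.
Step 3 — Convert to polar: |V_total| = 222.8 V, ∠V_total = 50.9°.

V_total = 222.8∠50.9° V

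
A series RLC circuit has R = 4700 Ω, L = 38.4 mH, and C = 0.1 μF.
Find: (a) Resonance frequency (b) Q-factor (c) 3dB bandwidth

Step 1 — Resonance: ω₀ = 1/√(LC) = 1/√(0.0384·1e-07) = 1.614e+04 rad/s.
Step 2 — f₀ = ω₀/(2π) = 2568 Hz.
Step 3 — Series Q: Q = ω₀L/R = 1.614e+04·0.0384/4700 = 0.1318.
Step 4 — Bandwidth: Δω = ω₀/Q = 1.224e+05 rad/s; BW = Δω/(2π) = 1.948e+04 Hz.

(a) f₀ = 2568 Hz  (b) Q = 0.1318  (c) BW = 1.948e+04 Hz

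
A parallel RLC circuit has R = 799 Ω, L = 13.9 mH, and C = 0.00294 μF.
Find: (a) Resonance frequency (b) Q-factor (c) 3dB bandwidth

Step 1 — Resonance: ω₀ = 1/√(LC) = 1/√(0.0139·2.94e-09) = 1.564e+05 rad/s.
Step 2 — f₀ = ω₀/(2π) = 2.49e+04 Hz.
Step 3 — Parallel Q: Q = R/(ω₀L) = 799/(1.564e+05·0.0139) = 0.3675.
Step 4 — Bandwidth: Δω = ω₀/Q = 4.257e+05 rad/s; BW = Δω/(2π) = 6.775e+04 Hz.

(a) f₀ = 2.49e+04 Hz  (b) Q = 0.3675  (c) BW = 6.775e+04 Hz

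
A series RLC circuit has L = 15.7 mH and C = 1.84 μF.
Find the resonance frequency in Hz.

Step 1 — Resonance condition Im(Z)=0 gives ω₀ = 1/√(LC).
Step 2 — ω₀ = 1/√(0.0157·1.84e-06) = 5884 rad/s.
Step 3 — f₀ = ω₀/(2π) = 936.4 Hz.

f₀ = 936.4 Hz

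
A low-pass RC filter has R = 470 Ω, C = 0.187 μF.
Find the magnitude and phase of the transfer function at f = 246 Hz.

Step 1 — Angular frequency: ω = 2π·246 = 1546 rad/s.
Step 2 — Transfer function: H(jω) = 1/(1 + jωRC).
Step 3 — Denominator: 1 + jωRC = 1 + j·1546·470·1.87e-07 = 1 + j0.1358.
Step 4 — H = 0.9819 - j0.1334.
Step 5 — Magnitude: |H| = 0.9909 (-0.1 dB); phase: φ = -7.7°.

|H| = 0.9909 (-0.1 dB), φ = -7.7°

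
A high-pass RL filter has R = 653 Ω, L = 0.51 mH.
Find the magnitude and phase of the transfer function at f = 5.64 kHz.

Step 1 — Angular frequency: ω = 2π·5640 = 3.544e+04 rad/s.
Step 2 — Transfer function: H(jω) = jωL/(R + jωL).
Step 3 — Numerator jωL = j·18.07; denominator R + jωL = 653 + j18.07.
Step 4 — H = 0.0007654 + j0.02766.
Step 5 — Magnitude: |H| = 0.02767 (-31.2 dB); phase: φ = 88.4°.

|H| = 0.02767 (-31.2 dB), φ = 88.4°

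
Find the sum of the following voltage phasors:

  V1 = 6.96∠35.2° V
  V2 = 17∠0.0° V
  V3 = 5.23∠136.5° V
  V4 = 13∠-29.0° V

Step 1 — Convert each phasor to rectangular form:
  V1 = 6.96·(cos(35.2°) + j·sin(35.2°)) = 5.687 + j4.012 V
  V2 = 17·(cos(0.0°) + j·sin(0.0°)) = 17 V
  V3 = 5.23·(cos(136.5°) + j·sin(136.5°)) = -3.794 + j3.6 V
  V4 = 13·(cos(-29.0°) + j·sin(-29.0°)) = 11.37 - j6.303 V
Step 2 — Sum components: V_total = 30.26 + j1.31 V.
Step 3 — Convert to polar: |V_total| = 30.29 V, ∠V_total = 2.5°.

V_total = 30.29∠2.5° V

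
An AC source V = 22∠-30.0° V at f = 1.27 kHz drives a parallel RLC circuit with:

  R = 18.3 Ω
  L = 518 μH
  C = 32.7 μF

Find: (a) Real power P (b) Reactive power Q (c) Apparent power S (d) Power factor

Step 1 — Angular frequency: ω = 2π·f = 2π·1270 = 7980 rad/s.
Step 2 — Component impedances:
  R: Z = R = 18.3 Ω
  L: Z = jωL = j·7980·0.000518 = 0 + j4.133 Ω
  C: Z = 1/(jωC) = -j/(ω·C) = 0 - j3.832 Ω
Step 3 — Parallel combination: 1/Z_total = 1/R + 1/L + 1/C; Z_total = 16.33 - j5.678 Ω = 17.28∠-19.2° Ω.
Step 4 — Source phasor: V = 22∠-30.0° V = 19.05 - j11 V.
Step 5 — Current: I = V / Z = 1.25 - j0.239 A = 1.273∠-10.8° A.
Step 6 — Complex power: S = V·I* = 26.45 - j9.199 VA.
Step 7 — Real power: P = Re(S) = 26.45 W.
Step 8 — Reactive power: Q = Im(S) = -9.199 VAR.
Step 9 — Apparent power: |S| = 28 VA.
Step 10 — Power factor: PF = P/|S| = 0.9445 (leading).

(a) P = 26.45 W  (b) Q = -9.199 VAR  (c) S = 28 VA  (d) PF = 0.9445 (leading)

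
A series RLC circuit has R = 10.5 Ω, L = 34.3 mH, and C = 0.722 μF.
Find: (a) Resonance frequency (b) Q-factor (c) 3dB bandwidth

Step 1 — Resonance: ω₀ = 1/√(LC) = 1/√(0.0343·7.22e-07) = 6355 rad/s.
Step 2 — f₀ = ω₀/(2π) = 1011 Hz.
Step 3 — Series Q: Q = ω₀L/R = 6355·0.0343/10.5 = 20.76.
Step 4 — Bandwidth: Δω = ω₀/Q = 306.1 rad/s; BW = Δω/(2π) = 48.72 Hz.

(a) f₀ = 1011 Hz  (b) Q = 20.76  (c) BW = 48.72 Hz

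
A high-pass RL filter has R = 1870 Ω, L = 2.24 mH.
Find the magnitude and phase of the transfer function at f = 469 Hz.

Step 1 — Angular frequency: ω = 2π·469 = 2947 rad/s.
Step 2 — Transfer function: H(jω) = jωL/(R + jωL).
Step 3 — Numerator jωL = j·6.601; denominator R + jωL = 1870 + j6.601.
Step 4 — H = 1.246e-05 + j0.00353.
Step 5 — Magnitude: |H| = 0.00353 (-49.0 dB); phase: φ = 89.8°.

|H| = 0.00353 (-49.0 dB), φ = 89.8°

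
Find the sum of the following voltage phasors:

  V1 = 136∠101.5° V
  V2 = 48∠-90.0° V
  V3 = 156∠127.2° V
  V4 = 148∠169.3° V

Step 1 — Convert each phasor to rectangular form:
  V1 = 136·(cos(101.5°) + j·sin(101.5°)) = -27.11 + j133.3 V
  V2 = 48·(cos(-90.0°) + j·sin(-90.0°)) = 0 - j48 V
  V3 = 156·(cos(127.2°) + j·sin(127.2°)) = -94.32 + j124.3 V
  V4 = 148·(cos(169.3°) + j·sin(169.3°)) = -145.4 + j27.48 V
Step 2 — Sum components: V_total = -266.9 + j237 V.
Step 3 — Convert to polar: |V_total| = 356.9 V, ∠V_total = 138.4°.

V_total = 356.9∠138.4° V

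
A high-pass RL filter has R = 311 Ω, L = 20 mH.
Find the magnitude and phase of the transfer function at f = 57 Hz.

Step 1 — Angular frequency: ω = 2π·57 = 358.1 rad/s.
Step 2 — Transfer function: H(jω) = jωL/(R + jωL).
Step 3 — Numerator jωL = j·7.163; denominator R + jωL = 311 + j7.163.
Step 4 — H = 0.0005302 + j0.02302.
Step 5 — Magnitude: |H| = 0.02303 (-32.8 dB); phase: φ = 88.7°.

|H| = 0.02303 (-32.8 dB), φ = 88.7°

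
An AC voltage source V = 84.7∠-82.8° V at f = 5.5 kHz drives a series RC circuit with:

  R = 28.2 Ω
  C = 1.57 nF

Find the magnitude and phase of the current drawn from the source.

Step 1 — Angular frequency: ω = 2π·f = 2π·5500 = 3.456e+04 rad/s.
Step 2 — Component impedances:
  R: Z = R = 28.2 Ω
  C: Z = 1/(jωC) = -j/(ω·C) = 0 - j1.843e+04 Ω
Step 3 — Series combination: Z_total = R + C = 28.2 - j1.843e+04 Ω = 1.843e+04∠-89.9° Ω.
Step 4 — Source phasor: V = 84.7∠-82.8° V = 10.62 - j84.03 V.
Step 5 — Ohm's law: I = V / Z_total = (10.62 - j84.03) / (28.2 - j1.843e+04) = 0.00456 + j0.000569 A.
Step 6 — Convert to polar: |I| = 0.004595 A, ∠I = 7.1°.

I = 0.004595∠7.1° A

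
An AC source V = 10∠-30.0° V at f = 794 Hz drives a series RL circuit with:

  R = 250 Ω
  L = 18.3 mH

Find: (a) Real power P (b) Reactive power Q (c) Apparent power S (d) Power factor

Step 1 — Angular frequency: ω = 2π·f = 2π·794 = 4989 rad/s.
Step 2 — Component impedances:
  R: Z = R = 250 Ω
  L: Z = jωL = j·4989·0.0183 = 0 + j91.3 Ω
Step 3 — Series combination: Z_total = R + L = 250 + j91.3 Ω = 266.1∠20.1° Ω.
Step 4 — Source phasor: V = 10∠-30.0° V = 8.66 - j5 V.
Step 5 — Current: I = V / Z = 0.02412 - j0.02881 A = 0.03757∠-50.1° A.
Step 6 — Complex power: S = V·I* = 0.3529 + j0.1289 VA.
Step 7 — Real power: P = Re(S) = 0.3529 W.
Step 8 — Reactive power: Q = Im(S) = 0.1289 VAR.
Step 9 — Apparent power: |S| = 0.3757 VA.
Step 10 — Power factor: PF = P/|S| = 0.9393 (lagging).

(a) P = 0.3529 W  (b) Q = 0.1289 VAR  (c) S = 0.3757 VA  (d) PF = 0.9393 (lagging)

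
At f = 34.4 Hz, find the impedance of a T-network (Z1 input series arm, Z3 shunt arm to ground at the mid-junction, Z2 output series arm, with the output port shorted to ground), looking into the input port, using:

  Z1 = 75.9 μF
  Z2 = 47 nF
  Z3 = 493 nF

Step 1 — Angular frequency: ω = 2π·f = 2π·34.4 = 216.1 rad/s.
Step 2 — Component impedances:
  Z1: Z = 1/(jωC) = -j/(ω·C) = 0 - j60.96 Ω
  Z2: Z = 1/(jωC) = -j/(ω·C) = 0 - j9.844e+04 Ω
  Z3: Z = 1/(jωC) = -j/(ω·C) = 0 - j9385 Ω
Step 3 — With the output port shorted to ground, the output series arm Z2 runs from the junction to ground; the shunt arm Z3 also runs from the junction to ground. They appear in parallel: Z3 || Z2 = 0 - j8568 Ω.
Step 4 — Series with input arm Z1: Z_in = Z1 + (Z3 || Z2) = 0 - j8629 Ω = 8629∠-90.0° Ω.

Z = 0 - j8629 Ω = 8629∠-90.0° Ω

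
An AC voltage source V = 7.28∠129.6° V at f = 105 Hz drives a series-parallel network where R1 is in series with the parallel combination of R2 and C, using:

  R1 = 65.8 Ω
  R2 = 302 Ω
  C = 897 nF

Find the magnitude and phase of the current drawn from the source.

Step 1 — Angular frequency: ω = 2π·f = 2π·105 = 659.7 rad/s.
Step 2 — Component impedances:
  R1: Z = R = 65.8 Ω
  R2: Z = R = 302 Ω
  C: Z = 1/(jωC) = -j/(ω·C) = 0 - j1690 Ω
Step 3 — Parallel branch: R2 || C = 1/(1/R2 + 1/C) = 292.7 - j52.3 Ω.
Step 4 — Series with R1: Z_total = R1 + (R2 || C) = 358.5 - j52.3 Ω = 362.2∠-8.3° Ω.
Step 5 — Source phasor: V = 7.28∠129.6° V = -4.64 + j5.609 V.
Step 6 — Ohm's law: I = V / Z_total = (-4.64 + j5.609) / (358.5 - j52.3) = -0.01491 + j0.01347 A.
Step 7 — Convert to polar: |I| = 0.0201 A, ∠I = 137.9°.

I = 0.0201∠137.9° A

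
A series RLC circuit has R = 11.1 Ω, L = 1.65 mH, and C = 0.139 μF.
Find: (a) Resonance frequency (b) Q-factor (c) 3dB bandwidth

Step 1 — Resonance: ω₀ = 1/√(LC) = 1/√(0.00165·1.39e-07) = 6.603e+04 rad/s.
Step 2 — f₀ = ω₀/(2π) = 1.051e+04 Hz.
Step 3 — Series Q: Q = ω₀L/R = 6.603e+04·0.00165/11.1 = 9.815.
Step 4 — Bandwidth: Δω = ω₀/Q = 6727 rad/s; BW = Δω/(2π) = 1071 Hz.

(a) f₀ = 1.051e+04 Hz  (b) Q = 9.815  (c) BW = 1071 Hz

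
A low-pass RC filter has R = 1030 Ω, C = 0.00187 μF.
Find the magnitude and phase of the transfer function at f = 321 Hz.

Step 1 — Angular frequency: ω = 2π·321 = 2017 rad/s.
Step 2 — Transfer function: H(jω) = 1/(1 + jωRC).
Step 3 — Denominator: 1 + jωRC = 1 + j·2017·1030·1.87e-09 = 1 + j0.003885.
Step 4 — H = 1 - j0.003885.
Step 5 — Magnitude: |H| = 1 (-0.0 dB); phase: φ = -0.2°.

|H| = 1 (-0.0 dB), φ = -0.2°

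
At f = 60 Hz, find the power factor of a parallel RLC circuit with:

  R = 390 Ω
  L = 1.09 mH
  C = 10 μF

Step 1 — Angular frequency: ω = 2π·f = 2π·60 = 377 rad/s.
Step 2 — Component impedances:
  R: Z = R = 390 Ω
  L: Z = jωL = j·377·0.00109 = 0 + j0.4109 Ω
  C: Z = 1/(jωC) = -j/(ω·C) = 0 - j265.3 Ω
Step 3 — Parallel combination: 1/Z_total = 1/R + 1/L + 1/C; Z_total = 0.0004343 + j0.4116 Ω = 0.4116∠89.9° Ω.
Step 4 — Power factor: PF = cos(φ) = Re(Z)/|Z| = 0.0004343/0.4116 = 0.001055.
Step 5 — Type: Im(Z) = 0.4116 ⇒ lagging (phase φ = 89.9°).

PF = 0.001055 (lagging, φ = 89.9°)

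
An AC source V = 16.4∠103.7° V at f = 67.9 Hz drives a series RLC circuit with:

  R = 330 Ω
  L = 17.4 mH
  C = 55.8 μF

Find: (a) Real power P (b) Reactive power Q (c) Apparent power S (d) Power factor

Step 1 — Angular frequency: ω = 2π·f = 2π·67.9 = 426.6 rad/s.
Step 2 — Component impedances:
  R: Z = R = 330 Ω
  L: Z = jωL = j·426.6·0.0174 = 0 + j7.423 Ω
  C: Z = 1/(jωC) = -j/(ω·C) = 0 - j42.01 Ω
Step 3 — Series combination: Z_total = R + L + C = 330 - j34.58 Ω = 331.8∠-6.0° Ω.
Step 4 — Source phasor: V = 16.4∠103.7° V = -3.884 + j15.93 V.
Step 5 — Current: I = V / Z = -0.01665 + j0.04654 A = 0.04943∠109.7° A.
Step 6 — Complex power: S = V·I* = 0.8062 - j0.08449 VA.
Step 7 — Real power: P = Re(S) = 0.8062 W.
Step 8 — Reactive power: Q = Im(S) = -0.08449 VAR.
Step 9 — Apparent power: |S| = 0.8106 VA.
Step 10 — Power factor: PF = P/|S| = 0.9946 (leading).

(a) P = 0.8062 W  (b) Q = -0.08449 VAR  (c) S = 0.8106 VA  (d) PF = 0.9946 (leading)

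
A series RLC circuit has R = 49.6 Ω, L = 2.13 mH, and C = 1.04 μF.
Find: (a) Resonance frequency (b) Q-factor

Step 1 — Resonance condition Im(Z)=0 gives ω₀ = 1/√(LC).
Step 2 — ω₀ = 1/√(0.00213·1.04e-06) = 2.125e+04 rad/s.
Step 3 — f₀ = ω₀/(2π) = 3382 Hz.
Step 4 — Series Q: Q = ω₀L/R = 2.125e+04·0.00213/49.6 = 0.9124.

(a) f₀ = 3382 Hz  (b) Q = 0.9124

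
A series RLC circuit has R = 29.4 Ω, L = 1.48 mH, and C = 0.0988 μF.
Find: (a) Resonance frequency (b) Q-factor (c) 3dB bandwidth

Step 1 — Resonance: ω₀ = 1/√(LC) = 1/√(0.00148·9.88e-08) = 8.27e+04 rad/s.
Step 2 — f₀ = ω₀/(2π) = 1.316e+04 Hz.
Step 3 — Series Q: Q = ω₀L/R = 8.27e+04·0.00148/29.4 = 4.163.
Step 4 — Bandwidth: Δω = ω₀/Q = 1.986e+04 rad/s; BW = Δω/(2π) = 3162 Hz.

(a) f₀ = 1.316e+04 Hz  (b) Q = 4.163  (c) BW = 3162 Hz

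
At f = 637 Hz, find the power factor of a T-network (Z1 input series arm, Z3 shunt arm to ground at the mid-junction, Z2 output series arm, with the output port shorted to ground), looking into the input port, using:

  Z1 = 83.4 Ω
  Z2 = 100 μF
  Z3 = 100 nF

Step 1 — Angular frequency: ω = 2π·f = 2π·637 = 4002 rad/s.
Step 2 — Component impedances:
  Z1: Z = R = 83.4 Ω
  Z2: Z = 1/(jωC) = -j/(ω·C) = 0 - j2.499 Ω
  Z3: Z = 1/(jωC) = -j/(ω·C) = 0 - j2499 Ω
Step 3 — With the output port shorted to ground, the output series arm Z2 runs from the junction to ground; the shunt arm Z3 also runs from the junction to ground. They appear in parallel: Z3 || Z2 = 0 - j2.496 Ω.
Step 4 — Series with input arm Z1: Z_in = Z1 + (Z3 || Z2) = 83.4 - j2.496 Ω = 83.44∠-1.7° Ω.
Step 5 — Power factor: PF = cos(φ) = Re(Z)/|Z| = 83.4/83.437 = 0.9996.
Step 6 — Type: Im(Z) = -2.496 ⇒ leading (phase φ = -1.7°).

PF = 0.9996 (leading, φ = -1.7°)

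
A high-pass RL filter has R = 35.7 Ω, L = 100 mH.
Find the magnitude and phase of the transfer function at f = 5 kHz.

Step 1 — Angular frequency: ω = 2π·5000 = 3.142e+04 rad/s.
Step 2 — Transfer function: H(jω) = jωL/(R + jωL).
Step 3 — Numerator jωL = j·3142; denominator R + jωL = 35.7 + j3142.
Step 4 — H = 0.9999 + j0.01136.
Step 5 — Magnitude: |H| = 0.9999 (-0.0 dB); phase: φ = 0.7°.

|H| = 0.9999 (-0.0 dB), φ = 0.7°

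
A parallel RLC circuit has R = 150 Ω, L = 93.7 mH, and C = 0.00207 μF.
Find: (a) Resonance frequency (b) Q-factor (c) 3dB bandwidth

Step 1 — Resonance: ω₀ = 1/√(LC) = 1/√(0.0937·2.07e-09) = 7.18e+04 rad/s.
Step 2 — f₀ = ω₀/(2π) = 1.143e+04 Hz.
Step 3 — Parallel Q: Q = R/(ω₀L) = 150/(7.18e+04·0.0937) = 0.02229.
Step 4 — Bandwidth: Δω = ω₀/Q = 3.221e+06 rad/s; BW = Δω/(2π) = 5.126e+05 Hz.

(a) f₀ = 1.143e+04 Hz  (b) Q = 0.02229  (c) BW = 5.126e+05 Hz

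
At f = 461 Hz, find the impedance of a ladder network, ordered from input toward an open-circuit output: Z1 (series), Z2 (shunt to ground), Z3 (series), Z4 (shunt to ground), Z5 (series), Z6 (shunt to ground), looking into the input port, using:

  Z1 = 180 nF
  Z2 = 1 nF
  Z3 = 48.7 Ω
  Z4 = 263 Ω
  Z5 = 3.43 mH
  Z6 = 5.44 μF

Step 1 — Angular frequency: ω = 2π·f = 2π·461 = 2897 rad/s.
Step 2 — Component impedances:
  Z1: Z = 1/(jωC) = -j/(ω·C) = 0 - j1918 Ω
  Z2: Z = 1/(jωC) = -j/(ω·C) = 0 - j3.452e+05 Ω
  Z3: Z = R = 48.7 Ω
  Z4: Z = R = 263 Ω
  Z5: Z = jωL = j·2897·0.00343 = 0 + j9.935 Ω
  Z6: Z = 1/(jωC) = -j/(ω·C) = 0 - j63.46 Ω
Step 3 — Ladder network (open output): work backward from the far end, alternating series and parallel combinations. Z_in = 59.14 - j1969 Ω = 1970∠-88.3° Ω.

Z = 59.14 - j1969 Ω = 1970∠-88.3° Ω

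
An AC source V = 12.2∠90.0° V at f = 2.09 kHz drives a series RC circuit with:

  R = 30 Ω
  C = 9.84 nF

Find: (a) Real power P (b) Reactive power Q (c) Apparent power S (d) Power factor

Step 1 — Angular frequency: ω = 2π·f = 2π·2090 = 1.313e+04 rad/s.
Step 2 — Component impedances:
  R: Z = R = 30 Ω
  C: Z = 1/(jωC) = -j/(ω·C) = 0 - j7739 Ω
Step 3 — Series combination: Z_total = R + C = 30 - j7739 Ω = 7739∠-89.8° Ω.
Step 4 — Source phasor: V = 12.2∠90.0° V = 0 + j12.2 V.
Step 5 — Current: I = V / Z = -0.001576 + j6.111e-06 A = 0.001576∠179.8° A.
Step 6 — Complex power: S = V·I* = 7.456e-05 - j0.01923 VA.
Step 7 — Real power: P = Re(S) = 7.456e-05 W.
Step 8 — Reactive power: Q = Im(S) = -0.01923 VAR.
Step 9 — Apparent power: |S| = 0.01923 VA.
Step 10 — Power factor: PF = P/|S| = 0.003876 (leading).

(a) P = 7.456e-05 W  (b) Q = -0.01923 VAR  (c) S = 0.01923 VA  (d) PF = 0.003876 (leading)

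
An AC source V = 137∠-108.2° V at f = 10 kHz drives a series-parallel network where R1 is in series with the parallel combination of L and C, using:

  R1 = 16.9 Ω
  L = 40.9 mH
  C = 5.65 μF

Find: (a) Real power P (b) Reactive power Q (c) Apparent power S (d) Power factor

Step 1 — Angular frequency: ω = 2π·f = 2π·1e+04 = 6.283e+04 rad/s.
Step 2 — Component impedances:
  R1: Z = R = 16.9 Ω
  L: Z = jωL = j·6.283e+04·0.0409 = 0 + j2570 Ω
  C: Z = 1/(jωC) = -j/(ω·C) = 0 - j2.817 Ω
Step 3 — Parallel branch: L || C = 1/(1/L + 1/C) = 0 - j2.82 Ω.
Step 4 — Series with R1: Z_total = R1 + (L || C) = 16.9 - j2.82 Ω = 17.13∠-9.5° Ω.
Step 5 — Source phasor: V = 137∠-108.2° V = -42.79 - j130.1 V.
Step 6 — Current: I = V / Z = -1.213 - j7.903 A = 7.996∠-98.7° A.
Step 7 — Complex power: S = V·I* = 1081 - j180.3 VA.
Step 8 — Real power: P = Re(S) = 1081 W.
Step 9 — Reactive power: Q = Im(S) = -180.3 VAR.
Step 10 — Apparent power: |S| = 1095 VA.
Step 11 — Power factor: PF = P/|S| = 0.9864 (leading).

(a) P = 1081 W  (b) Q = -180.3 VAR  (c) S = 1095 VA  (d) PF = 0.9864 (leading)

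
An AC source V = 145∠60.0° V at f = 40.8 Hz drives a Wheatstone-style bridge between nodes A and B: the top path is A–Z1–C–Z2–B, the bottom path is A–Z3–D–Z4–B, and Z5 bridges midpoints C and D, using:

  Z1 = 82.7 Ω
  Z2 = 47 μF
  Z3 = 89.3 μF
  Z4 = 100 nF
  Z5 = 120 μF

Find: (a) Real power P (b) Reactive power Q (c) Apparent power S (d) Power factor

Step 1 — Angular frequency: ω = 2π·f = 2π·40.8 = 256.4 rad/s.
Step 2 — Component impedances:
  Z1: Z = R = 82.7 Ω
  Z2: Z = 1/(jωC) = -j/(ω·C) = 0 - j83 Ω
  Z3: Z = 1/(jωC) = -j/(ω·C) = 0 - j43.68 Ω
  Z4: Z = 1/(jωC) = -j/(ω·C) = 0 - j3.901e+04 Ω
  Z5: Z = 1/(jωC) = -j/(ω·C) = 0 - j32.51 Ω
Step 3 — Bridge requires nodal analysis (the Z5 bridge couples midpoints C and D, so the two paths cannot be reduced to a simple series/parallel combination). Setting node B to ground and injecting 1 A at node A, the 3-node admittance system at A, C, D solves to V_A = Z_AB = 37.88 - j124 Ω = 129.6∠-73.0° Ω.
Step 4 — Source phasor: V = 145∠60.0° V = 72.5 + j125.6 V.
Step 5 — Current: I = V / Z = -0.763 + j0.8181 A = 1.119∠133.0° A.
Step 6 — Complex power: S = V·I* = 47.41 - j155.1 VA.
Step 7 — Real power: P = Re(S) = 47.41 W.
Step 8 — Reactive power: Q = Im(S) = -155.1 VAR.
Step 9 — Apparent power: |S| = 162.2 VA.
Step 10 — Power factor: PF = P/|S| = 0.2923 (leading).

(a) P = 47.41 W  (b) Q = -155.1 VAR  (c) S = 162.2 VA  (d) PF = 0.2923 (leading)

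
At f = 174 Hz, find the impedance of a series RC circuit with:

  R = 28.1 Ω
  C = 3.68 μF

Step 1 — Angular frequency: ω = 2π·f = 2π·174 = 1093 rad/s.
Step 2 — Component impedances:
  R: Z = R = 28.1 Ω
  C: Z = 1/(jωC) = -j/(ω·C) = 0 - j248.6 Ω
Step 3 — Series combination: Z_total = R + C = 28.1 - j248.6 Ω = 250.1∠-83.5° Ω.

Z = 28.1 - j248.6 Ω = 250.1∠-83.5° Ω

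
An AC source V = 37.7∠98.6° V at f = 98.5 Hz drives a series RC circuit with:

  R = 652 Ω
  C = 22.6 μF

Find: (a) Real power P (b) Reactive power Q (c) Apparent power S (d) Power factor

Step 1 — Angular frequency: ω = 2π·f = 2π·98.5 = 618.9 rad/s.
Step 2 — Component impedances:
  R: Z = R = 652 Ω
  C: Z = 1/(jωC) = -j/(ω·C) = 0 - j71.49 Ω
Step 3 — Series combination: Z_total = R + C = 652 - j71.49 Ω = 655.9∠-6.3° Ω.
Step 4 — Source phasor: V = 37.7∠98.6° V = -5.637 + j37.28 V.
Step 5 — Current: I = V / Z = -0.01474 + j0.05556 A = 0.05748∠104.9° A.
Step 6 — Complex power: S = V·I* = 2.154 - j0.2362 VA.
Step 7 — Real power: P = Re(S) = 2.154 W.
Step 8 — Reactive power: Q = Im(S) = -0.2362 VAR.
Step 9 — Apparent power: |S| = 2.167 VA.
Step 10 — Power factor: PF = P/|S| = 0.994 (leading).

(a) P = 2.154 W  (b) Q = -0.2362 VAR  (c) S = 2.167 VA  (d) PF = 0.994 (leading)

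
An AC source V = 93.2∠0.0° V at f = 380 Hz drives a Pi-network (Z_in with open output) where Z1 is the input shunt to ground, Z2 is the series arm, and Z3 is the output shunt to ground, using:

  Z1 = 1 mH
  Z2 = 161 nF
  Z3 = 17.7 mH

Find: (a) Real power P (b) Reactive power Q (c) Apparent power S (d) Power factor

Step 1 — Angular frequency: ω = 2π·f = 2π·380 = 2388 rad/s.
Step 2 — Component impedances:
  Z1: Z = jωL = j·2388·0.001 = 0 + j2.388 Ω
  Z2: Z = 1/(jωC) = -j/(ω·C) = 0 - j2601 Ω
  Z3: Z = jωL = j·2388·0.0177 = 0 + j42.26 Ω
Step 3 — With open output, the series arm Z2 and the output shunt Z3 appear in series to ground: Z2 + Z3 = 0 - j2559 Ω.
Step 4 — Parallel with input shunt Z1: Z_in = Z1 || (Z2 + Z3) = 0 + j2.39 Ω = 2.39∠90.0° Ω.
Step 5 — Source phasor: V = 93.2∠0.0° V = 93.2 V.
Step 6 — Current: I = V / Z = 0 - j39 A = 39∠-90.0° A.
Step 7 — Complex power: S = V·I* = 0 + j3635 VA.
Step 8 — Real power: P = Re(S) = 0 W.
Step 9 — Reactive power: Q = Im(S) = 3635 VAR.
Step 10 — Apparent power: |S| = 3635 VA.
Step 11 — Power factor: PF = P/|S| = 0 (lagging).

(a) P = 0 W  (b) Q = 3635 VAR  (c) S = 3635 VA  (d) PF = 0 (lagging)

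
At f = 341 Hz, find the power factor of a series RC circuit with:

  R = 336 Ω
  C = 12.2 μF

Step 1 — Angular frequency: ω = 2π·f = 2π·341 = 2143 rad/s.
Step 2 — Component impedances:
  R: Z = R = 336 Ω
  C: Z = 1/(jωC) = -j/(ω·C) = 0 - j38.26 Ω
Step 3 — Series combination: Z_total = R + C = 336 - j38.26 Ω = 338.2∠-6.5° Ω.
Step 4 — Power factor: PF = cos(φ) = Re(Z)/|Z| = 336/338.17 = 0.9936.
Step 5 — Type: Im(Z) = -38.26 ⇒ leading (phase φ = -6.5°).

PF = 0.9936 (leading, φ = -6.5°)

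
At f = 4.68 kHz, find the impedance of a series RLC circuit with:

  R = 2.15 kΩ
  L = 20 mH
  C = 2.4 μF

Step 1 — Angular frequency: ω = 2π·f = 2π·4680 = 2.941e+04 rad/s.
Step 2 — Component impedances:
  R: Z = R = 2150 Ω
  L: Z = jωL = j·2.941e+04·0.02 = 0 + j588.1 Ω
  C: Z = 1/(jωC) = -j/(ω·C) = 0 - j14.17 Ω
Step 3 — Series combination: Z_total = R + L + C = 2150 + j573.9 Ω = 2225∠14.9° Ω.

Z = 2150 + j573.9 Ω = 2225∠14.9° Ω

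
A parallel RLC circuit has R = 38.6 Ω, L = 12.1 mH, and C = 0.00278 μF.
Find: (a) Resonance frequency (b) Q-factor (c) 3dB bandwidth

Step 1 — Resonance: ω₀ = 1/√(LC) = 1/√(0.0121·2.78e-09) = 1.724e+05 rad/s.
Step 2 — f₀ = ω₀/(2π) = 2.744e+04 Hz.
Step 3 — Parallel Q: Q = R/(ω₀L) = 38.6/(1.724e+05·0.0121) = 0.0185.
Step 4 — Bandwidth: Δω = ω₀/Q = 9.319e+06 rad/s; BW = Δω/(2π) = 1.483e+06 Hz.

(a) f₀ = 2.744e+04 Hz  (b) Q = 0.0185  (c) BW = 1.483e+06 Hz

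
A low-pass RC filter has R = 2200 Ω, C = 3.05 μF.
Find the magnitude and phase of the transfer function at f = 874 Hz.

Step 1 — Angular frequency: ω = 2π·874 = 5492 rad/s.
Step 2 — Transfer function: H(jω) = 1/(1 + jωRC).
Step 3 — Denominator: 1 + jωRC = 1 + j·5492·2200·3.05e-06 = 1 + j36.85.
Step 4 — H = 0.000736 - j0.02712.
Step 5 — Magnitude: |H| = 0.02713 (-31.3 dB); phase: φ = -88.4°.

|H| = 0.02713 (-31.3 dB), φ = -88.4°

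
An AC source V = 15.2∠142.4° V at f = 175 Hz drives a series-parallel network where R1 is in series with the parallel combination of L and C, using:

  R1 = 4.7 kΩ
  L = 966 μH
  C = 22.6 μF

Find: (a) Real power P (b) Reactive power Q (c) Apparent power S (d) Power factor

Step 1 — Angular frequency: ω = 2π·f = 2π·175 = 1100 rad/s.
Step 2 — Component impedances:
  R1: Z = R = 4700 Ω
  L: Z = jωL = j·1100·0.000966 = 0 + j1.062 Ω
  C: Z = 1/(jωC) = -j/(ω·C) = 0 - j40.24 Ω
Step 3 — Parallel branch: L || C = 1/(1/L + 1/C) = 0 + j1.091 Ω.
Step 4 — Series with R1: Z_total = R1 + (L || C) = 4700 + j1.091 Ω = 4700∠0.0° Ω.
Step 5 — Source phasor: V = 15.2∠142.4° V = -12.04 + j9.274 V.
Step 6 — Current: I = V / Z = -0.002562 + j0.001974 A = 0.003234∠142.4° A.
Step 7 — Complex power: S = V·I* = 0.04916 + j1.141e-05 VA.
Step 8 — Real power: P = Re(S) = 0.04916 W.
Step 9 — Reactive power: Q = Im(S) = 1.141e-05 VAR.
Step 10 — Apparent power: |S| = 0.04916 VA.
Step 11 — Power factor: PF = P/|S| = 1 (lagging).

(a) P = 0.04916 W  (b) Q = 1.141e-05 VAR  (c) S = 0.04916 VA  (d) PF = 1 (lagging)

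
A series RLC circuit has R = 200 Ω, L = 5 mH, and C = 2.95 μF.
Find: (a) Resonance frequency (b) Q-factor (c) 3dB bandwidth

Step 1 — Resonance: ω₀ = 1/√(LC) = 1/√(0.005·2.95e-06) = 8234 rad/s.
Step 2 — f₀ = ω₀/(2π) = 1310 Hz.
Step 3 — Series Q: Q = ω₀L/R = 8234·0.005/200 = 0.2058.
Step 4 — Bandwidth: Δω = ω₀/Q = 4e+04 rad/s; BW = Δω/(2π) = 6366 Hz.

(a) f₀ = 1310 Hz  (b) Q = 0.2058  (c) BW = 6366 Hz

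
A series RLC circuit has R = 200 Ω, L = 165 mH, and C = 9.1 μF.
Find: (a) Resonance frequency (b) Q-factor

Step 1 — Resonance condition Im(Z)=0 gives ω₀ = 1/√(LC).
Step 2 — ω₀ = 1/√(0.165·9.1e-06) = 816.1 rad/s.
Step 3 — f₀ = ω₀/(2π) = 129.9 Hz.
Step 4 — Series Q: Q = ω₀L/R = 816.1·0.165/200 = 0.6733.

(a) f₀ = 129.9 Hz  (b) Q = 0.6733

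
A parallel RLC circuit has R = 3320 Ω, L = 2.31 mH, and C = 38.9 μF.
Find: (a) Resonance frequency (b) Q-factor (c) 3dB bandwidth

Step 1 — Resonance: ω₀ = 1/√(LC) = 1/√(0.00231·3.89e-05) = 3336 rad/s.
Step 2 — f₀ = ω₀/(2π) = 530.9 Hz.
Step 3 — Parallel Q: Q = R/(ω₀L) = 3320/(3336·0.00231) = 430.8.
Step 4 — Bandwidth: Δω = ω₀/Q = 7.743 rad/s; BW = Δω/(2π) = 1.232 Hz.

(a) f₀ = 530.9 Hz  (b) Q = 430.8  (c) BW = 1.232 Hz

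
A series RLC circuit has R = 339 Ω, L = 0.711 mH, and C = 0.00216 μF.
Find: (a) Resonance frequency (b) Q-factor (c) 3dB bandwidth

Step 1 — Resonance: ω₀ = 1/√(LC) = 1/√(0.000711·2.16e-09) = 8.069e+05 rad/s.
Step 2 — f₀ = ω₀/(2π) = 1.284e+05 Hz.
Step 3 — Series Q: Q = ω₀L/R = 8.069e+05·0.000711/339 = 1.692.
Step 4 — Bandwidth: Δω = ω₀/Q = 4.768e+05 rad/s; BW = Δω/(2π) = 7.588e+04 Hz.

(a) f₀ = 1.284e+05 Hz  (b) Q = 1.692  (c) BW = 7.588e+04 Hz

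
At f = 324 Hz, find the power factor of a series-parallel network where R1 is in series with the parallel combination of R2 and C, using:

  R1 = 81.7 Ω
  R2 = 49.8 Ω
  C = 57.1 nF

Step 1 — Angular frequency: ω = 2π·f = 2π·324 = 2036 rad/s.
Step 2 — Component impedances:
  R1: Z = R = 81.7 Ω
  R2: Z = R = 49.8 Ω
  C: Z = 1/(jωC) = -j/(ω·C) = 0 - j8603 Ω
Step 3 — Parallel branch: R2 || C = 1/(1/R2 + 1/C) = 49.8 - j0.2883 Ω.
Step 4 — Series with R1: Z_total = R1 + (R2 || C) = 131.5 - j0.2883 Ω = 131.5∠-0.1° Ω.
Step 5 — Power factor: PF = cos(φ) = Re(Z)/|Z| = 131.5/131.5 = 1.
Step 6 — Type: Im(Z) = -0.2883 ⇒ leading (phase φ = -0.1°).

PF = 1 (leading, φ = -0.1°)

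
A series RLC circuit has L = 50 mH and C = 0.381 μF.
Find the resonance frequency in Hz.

Step 1 — Resonance condition Im(Z)=0 gives ω₀ = 1/√(LC).
Step 2 — ω₀ = 1/√(0.05·3.81e-07) = 7245 rad/s.
Step 3 — f₀ = ω₀/(2π) = 1153 Hz.

f₀ = 1153 Hz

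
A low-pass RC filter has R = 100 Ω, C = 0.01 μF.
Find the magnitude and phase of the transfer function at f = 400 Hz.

Step 1 — Angular frequency: ω = 2π·400 = 2513 rad/s.
Step 2 — Transfer function: H(jω) = 1/(1 + jωRC).
Step 3 — Denominator: 1 + jωRC = 1 + j·2513·100·1e-08 = 1 + j0.002513.
Step 4 — H = 1 - j0.002513.
Step 5 — Magnitude: |H| = 1 (-0.0 dB); phase: φ = -0.1°.

|H| = 1 (-0.0 dB), φ = -0.1°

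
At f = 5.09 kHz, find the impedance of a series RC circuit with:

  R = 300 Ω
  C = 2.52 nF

Step 1 — Angular frequency: ω = 2π·f = 2π·5090 = 3.198e+04 rad/s.
Step 2 — Component impedances:
  R: Z = R = 300 Ω
  C: Z = 1/(jωC) = -j/(ω·C) = 0 - j1.241e+04 Ω
Step 3 — Series combination: Z_total = R + C = 300 - j1.241e+04 Ω = 1.241e+04∠-88.6° Ω.

Z = 300 - j1.241e+04 Ω = 1.241e+04∠-88.6° Ω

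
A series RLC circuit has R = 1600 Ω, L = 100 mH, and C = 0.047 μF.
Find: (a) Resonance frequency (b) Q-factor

Step 1 — Resonance condition Im(Z)=0 gives ω₀ = 1/√(LC).
Step 2 — ω₀ = 1/√(0.1·4.7e-08) = 1.459e+04 rad/s.
Step 3 — f₀ = ω₀/(2π) = 2322 Hz.
Step 4 — Series Q: Q = ω₀L/R = 1.459e+04·0.1/1600 = 0.9117.

(a) f₀ = 2322 Hz  (b) Q = 0.9117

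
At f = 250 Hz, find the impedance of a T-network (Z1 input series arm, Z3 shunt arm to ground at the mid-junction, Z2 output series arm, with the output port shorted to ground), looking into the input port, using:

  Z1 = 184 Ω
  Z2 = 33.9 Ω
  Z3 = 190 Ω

Step 1 — Angular frequency: ω = 2π·f = 2π·250 = 1571 rad/s.
Step 2 — Component impedances:
  Z1: Z = R = 184 Ω
  Z2: Z = R = 33.9 Ω
  Z3: Z = R = 190 Ω
Step 3 — With the output port shorted to ground, the output series arm Z2 runs from the junction to ground; the shunt arm Z3 also runs from the junction to ground. They appear in parallel: Z3 || Z2 = 28.77 Ω.
Step 4 — Series with input arm Z1: Z_in = Z1 + (Z3 || Z2) = 212.8 Ω = 212.8∠0.0° Ω.

Z = 212.8 Ω = 212.8∠0.0° Ω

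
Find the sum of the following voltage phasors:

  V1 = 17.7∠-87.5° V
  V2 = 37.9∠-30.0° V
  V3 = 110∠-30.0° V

Step 1 — Convert each phasor to rectangular form:
  V1 = 17.7·(cos(-87.5°) + j·sin(-87.5°)) = 0.7721 - j17.68 V
  V2 = 37.9·(cos(-30.0°) + j·sin(-30.0°)) = 32.82 - j18.95 V
  V3 = 110·(cos(-30.0°) + j·sin(-30.0°)) = 95.26 - j55 V
Step 2 — Sum components: V_total = 128.9 - j91.63 V.
Step 3 — Convert to polar: |V_total| = 158.1 V, ∠V_total = -35.4°.

V_total = 158.1∠-35.4° V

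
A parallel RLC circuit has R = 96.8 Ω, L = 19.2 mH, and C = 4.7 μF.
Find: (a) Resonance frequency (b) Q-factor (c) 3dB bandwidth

Step 1 — Resonance: ω₀ = 1/√(LC) = 1/√(0.0192·4.7e-06) = 3329 rad/s.
Step 2 — f₀ = ω₀/(2π) = 529.8 Hz.
Step 3 — Parallel Q: Q = R/(ω₀L) = 96.8/(3329·0.0192) = 1.515.
Step 4 — Bandwidth: Δω = ω₀/Q = 2198 rad/s; BW = Δω/(2π) = 349.8 Hz.

(a) f₀ = 529.8 Hz  (b) Q = 1.515  (c) BW = 349.8 Hz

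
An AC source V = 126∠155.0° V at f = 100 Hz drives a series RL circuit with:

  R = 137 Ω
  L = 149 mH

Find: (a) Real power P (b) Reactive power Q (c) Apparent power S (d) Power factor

Step 1 — Angular frequency: ω = 2π·f = 2π·100 = 628.3 rad/s.
Step 2 — Component impedances:
  R: Z = R = 137 Ω
  L: Z = jωL = j·628.3·0.149 = 0 + j93.62 Ω
Step 3 — Series combination: Z_total = R + L = 137 + j93.62 Ω = 165.9∠34.3° Ω.
Step 4 — Source phasor: V = 126∠155.0° V = -114.2 + j53.25 V.
Step 5 — Current: I = V / Z = -0.3871 + j0.6532 A = 0.7593∠120.7° A.
Step 6 — Complex power: S = V·I* = 78.99 + j53.98 VA.
Step 7 — Real power: P = Re(S) = 78.99 W.
Step 8 — Reactive power: Q = Im(S) = 53.98 VAR.
Step 9 — Apparent power: |S| = 95.68 VA.
Step 10 — Power factor: PF = P/|S| = 0.8256 (lagging).

(a) P = 78.99 W  (b) Q = 53.98 VAR  (c) S = 95.68 VA  (d) PF = 0.8256 (lagging)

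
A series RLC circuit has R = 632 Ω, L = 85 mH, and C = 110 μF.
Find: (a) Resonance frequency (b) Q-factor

Step 1 — Resonance condition Im(Z)=0 gives ω₀ = 1/√(LC).
Step 2 — ω₀ = 1/√(0.085·0.00011) = 327 rad/s.
Step 3 — f₀ = ω₀/(2π) = 52.05 Hz.
Step 4 — Series Q: Q = ω₀L/R = 327·0.085/632 = 0.04398.

(a) f₀ = 52.05 Hz  (b) Q = 0.04398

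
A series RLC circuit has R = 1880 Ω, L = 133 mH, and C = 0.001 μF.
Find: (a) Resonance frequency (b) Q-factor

Step 1 — Resonance condition Im(Z)=0 gives ω₀ = 1/√(LC).
Step 2 — ω₀ = 1/√(0.133·1e-09) = 8.671e+04 rad/s.
Step 3 — f₀ = ω₀/(2π) = 1.38e+04 Hz.
Step 4 — Series Q: Q = ω₀L/R = 8.671e+04·0.133/1880 = 6.134.

(a) f₀ = 1.38e+04 Hz  (b) Q = 6.134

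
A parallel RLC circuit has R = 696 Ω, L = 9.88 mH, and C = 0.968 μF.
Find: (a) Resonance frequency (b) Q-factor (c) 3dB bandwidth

Step 1 — Resonance: ω₀ = 1/√(LC) = 1/√(0.00988·9.68e-07) = 1.023e+04 rad/s.
Step 2 — f₀ = ω₀/(2π) = 1627 Hz.
Step 3 — Parallel Q: Q = R/(ω₀L) = 696/(1.023e+04·0.00988) = 6.889.
Step 4 — Bandwidth: Δω = ω₀/Q = 1484 rad/s; BW = Δω/(2π) = 236.2 Hz.

(a) f₀ = 1627 Hz  (b) Q = 6.889  (c) BW = 236.2 Hz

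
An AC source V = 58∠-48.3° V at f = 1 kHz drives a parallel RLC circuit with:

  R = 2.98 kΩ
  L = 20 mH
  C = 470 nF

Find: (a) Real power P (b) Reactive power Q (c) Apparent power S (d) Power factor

Step 1 — Angular frequency: ω = 2π·f = 2π·1000 = 6283 rad/s.
Step 2 — Component impedances:
  R: Z = R = 2980 Ω
  L: Z = jωL = j·6283·0.02 = 0 + j125.7 Ω
  C: Z = 1/(jωC) = -j/(ω·C) = 0 - j338.6 Ω
Step 3 — Parallel combination: 1/Z_total = 1/R + 1/L + 1/C; Z_total = 13.34 + j198.9 Ω = 199.4∠86.2° Ω.
Step 4 — Source phasor: V = 58∠-48.3° V = 38.58 - j43.31 V.
Step 5 — Current: I = V / Z = -0.2038 - j0.2076 A = 0.2909∠-134.5° A.
Step 6 — Complex power: S = V·I* = 1.129 + j16.84 VA.
Step 7 — Real power: P = Re(S) = 1.129 W.
Step 8 — Reactive power: Q = Im(S) = 16.84 VAR.
Step 9 — Apparent power: |S| = 16.87 VA.
Step 10 — Power factor: PF = P/|S| = 0.0669 (lagging).

(a) P = 1.129 W  (b) Q = 16.84 VAR  (c) S = 16.87 VA  (d) PF = 0.0669 (lagging)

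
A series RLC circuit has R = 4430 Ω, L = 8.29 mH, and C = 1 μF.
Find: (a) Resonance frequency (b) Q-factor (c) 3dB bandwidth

Step 1 — Resonance: ω₀ = 1/√(LC) = 1/√(0.00829·1e-06) = 1.098e+04 rad/s.
Step 2 — f₀ = ω₀/(2π) = 1748 Hz.
Step 3 — Series Q: Q = ω₀L/R = 1.098e+04·0.00829/4430 = 0.02055.
Step 4 — Bandwidth: Δω = ω₀/Q = 5.344e+05 rad/s; BW = Δω/(2π) = 8.505e+04 Hz.

(a) f₀ = 1748 Hz  (b) Q = 0.02055  (c) BW = 8.505e+04 Hz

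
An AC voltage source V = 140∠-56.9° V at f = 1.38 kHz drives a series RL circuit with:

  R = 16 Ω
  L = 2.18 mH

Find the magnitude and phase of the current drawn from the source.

Step 1 — Angular frequency: ω = 2π·f = 2π·1380 = 8671 rad/s.
Step 2 — Component impedances:
  R: Z = R = 16 Ω
  L: Z = jωL = j·8671·0.00218 = 0 + j18.9 Ω
Step 3 — Series combination: Z_total = R + L = 16 + j18.9 Ω = 24.76∠49.8° Ω.
Step 4 — Source phasor: V = 140∠-56.9° V = 76.45 - j117.3 V.
Step 5 — Ohm's law: I = V / Z_total = (76.45 - j117.3) / (16 + j18.9) = -1.62 - j5.416 A.
Step 6 — Convert to polar: |I| = 5.653 A, ∠I = -106.7°.

I = 5.653∠-106.7° A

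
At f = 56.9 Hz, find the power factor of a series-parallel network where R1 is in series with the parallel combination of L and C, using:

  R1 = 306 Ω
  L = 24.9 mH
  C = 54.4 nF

Step 1 — Angular frequency: ω = 2π·f = 2π·56.9 = 357.5 rad/s.
Step 2 — Component impedances:
  R1: Z = R = 306 Ω
  L: Z = jωL = j·357.5·0.0249 = 0 + j8.902 Ω
  C: Z = 1/(jωC) = -j/(ω·C) = 0 - j5.142e+04 Ω
Step 3 — Parallel branch: L || C = 1/(1/L + 1/C) = 0 + j8.904 Ω.
Step 4 — Series with R1: Z_total = R1 + (L || C) = 306 + j8.904 Ω = 306.1∠1.7° Ω.
Step 5 — Power factor: PF = cos(φ) = Re(Z)/|Z| = 306/306.13 = 0.9996.
Step 6 — Type: Im(Z) = 8.904 ⇒ lagging (phase φ = 1.7°).

PF = 0.9996 (lagging, φ = 1.7°)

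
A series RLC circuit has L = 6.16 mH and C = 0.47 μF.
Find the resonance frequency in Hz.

Step 1 — Resonance condition Im(Z)=0 gives ω₀ = 1/√(LC).
Step 2 — ω₀ = 1/√(0.00616·4.7e-07) = 1.858e+04 rad/s.
Step 3 — f₀ = ω₀/(2π) = 2958 Hz.

f₀ = 2958 Hz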